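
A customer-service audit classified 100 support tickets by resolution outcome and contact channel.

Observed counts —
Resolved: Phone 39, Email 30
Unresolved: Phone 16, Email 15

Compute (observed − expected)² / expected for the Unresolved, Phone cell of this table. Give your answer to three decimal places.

Row total (Unresolved) = 31; column total (Phone) = 55; N = 100.
Expected count E = 31 × 55 / 100 = 17.0500.
Contribution = (O − E)²/E = (16 − 17.0500)² / 17.0500 = 0.065.

0.065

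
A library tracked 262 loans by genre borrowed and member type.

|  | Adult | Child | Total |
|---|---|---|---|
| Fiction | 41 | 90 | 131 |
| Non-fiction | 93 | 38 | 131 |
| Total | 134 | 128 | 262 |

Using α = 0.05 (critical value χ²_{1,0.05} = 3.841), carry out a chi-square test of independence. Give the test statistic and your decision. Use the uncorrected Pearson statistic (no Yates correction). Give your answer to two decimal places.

41.30; reject H₀

Grand total N = 262.
Expected counts (row total × column total / N):
  Fiction, Adult: 131×134/262 = 67.000
  Fiction, Child: 131×128/262 = 64.000
  Non-fiction, Adult: 131×134/262 = 67.000
  Non-fiction, Child: 131×128/262 = 64.000
Contributions (O − E)²/E:
  (41 − 67.000)²/67.000 = 10.0896
  (90 − 64.000)²/64.000 = 10.5625
  (93 − 67.000)²/67.000 = 10.0896
  (38 − 64.000)²/64.000 = 10.5625
χ² = 10.0896 + 10.5625 + 10.0896 + 10.5625 = 41.30
df = (2−1)(2−1) = 1. Since 41.30 > 3.841, reject the null hypothesis of independence at α = 0.05.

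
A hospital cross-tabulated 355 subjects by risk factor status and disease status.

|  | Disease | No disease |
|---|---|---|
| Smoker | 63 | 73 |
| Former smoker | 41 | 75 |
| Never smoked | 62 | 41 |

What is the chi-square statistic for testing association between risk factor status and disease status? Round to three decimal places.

13.549

Row totals: 136, 116, 103. Column totals: 166, 189. Grand total N = 355.
Expected counts (row total × column total / N):
  Smoker, Disease: 136×166/355 = 63.5944
  Smoker, No disease: 136×189/355 = 72.4056
  Former smoker, Disease: 116×166/355 = 54.2423
  Former smoker, No disease: 116×189/355 = 61.7577
  Never smoked, Disease: 103×166/355 = 48.1634
  Never smoked, No disease: 103×189/355 = 54.8366
Contributions (O − E)²/E:
  (63 − 63.5944)²/63.5944 = 0.0056
  (73 − 72.4056)²/72.4056 = 0.0049
  (41 − 54.2423)²/54.2423 = 3.2329
  (75 − 61.7577)²/61.7577 = 2.8395
  (62 − 48.1634)²/48.1634 = 3.9750
  (41 − 54.8366)²/54.8366 = 3.4913
χ² = 0.0056 + 0.0049 + 3.2329 + 2.8395 + 3.9750 + 3.4913 = 13.549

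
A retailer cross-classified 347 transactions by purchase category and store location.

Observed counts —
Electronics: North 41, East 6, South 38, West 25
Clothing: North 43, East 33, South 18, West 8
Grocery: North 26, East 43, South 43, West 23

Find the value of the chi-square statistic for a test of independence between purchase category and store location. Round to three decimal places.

47.238

Row totals: 110, 102, 135. Column totals: 110, 82, 99, 56. Grand total N = 347.
Expected counts (row total × column total / N):
  Electronics, North: 110×110/347 = 34.8703
  Electronics, East: 110×82/347 = 25.9942
  Electronics, South: 110×99/347 = 31.3833
  Electronics, West: 110×56/347 = 17.7522
  Clothing, North: 102×110/347 = 32.3343
  Clothing, East: 102×82/347 = 24.1037
  Clothing, South: 102×99/347 = 29.1009
  Clothing, West: 102×56/347 = 16.4611
  Grocery, North: 135×110/347 = 42.7954
  Grocery, East: 135×82/347 = 31.9020
  Grocery, South: 135×99/347 = 38.5159
  Grocery, West: 135×56/347 = 21.7867
Contributions (O − E)²/E:
  (41 − 34.8703)²/34.8703 = 1.0775
  (6 − 25.9942)²/25.9942 = 15.3791
  (38 − 31.3833)²/31.3833 = 1.3950
  (25 − 17.7522)²/17.7522 = 2.9591
  (43 − 32.3343)²/32.3343 = 3.5182
  (33 − 24.1037)²/24.1037 = 3.2835
  (18 − 29.1009)²/29.1009 = 4.2346
  (8 − 16.4611)²/16.4611 = 4.3491
  (26 − 42.7954)²/42.7954 = 6.5915
  (43 − 31.9020)²/31.9020 = 3.8607
  (43 − 38.5159)²/38.5159 = 0.5220
  (23 − 21.7867)²/21.7867 = 0.0676
χ² = 1.0775 + 15.3791 + 1.3950 + 2.9591 + 3.5182 + 3.2835 + 4.2346 + 4.3491 + 6.5915 + 3.8607 + 0.5220 + 0.0676 = 47.238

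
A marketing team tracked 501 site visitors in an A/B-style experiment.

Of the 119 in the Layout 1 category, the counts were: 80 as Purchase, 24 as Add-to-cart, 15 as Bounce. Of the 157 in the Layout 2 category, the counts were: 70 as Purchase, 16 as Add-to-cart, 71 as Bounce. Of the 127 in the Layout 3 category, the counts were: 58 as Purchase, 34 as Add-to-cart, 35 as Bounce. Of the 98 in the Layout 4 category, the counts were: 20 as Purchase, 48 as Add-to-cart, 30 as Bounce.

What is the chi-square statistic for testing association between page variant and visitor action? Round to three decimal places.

88.708

Row totals: 119, 157, 127, 98. Column totals: 228, 122, 151. Grand total N = 501.
Expected counts (row total × column total / N):
  Layout 1, Purchase: 119×228/501 = 54.1557
  Layout 1, Add-to-cart: 119×122/501 = 28.9780
  Layout 1, Bounce: 119×151/501 = 35.8663
  Layout 2, Purchase: 157×228/501 = 71.4491
  Layout 2, Add-to-cart: 157×122/501 = 38.2315
  Layout 2, Bounce: 157×151/501 = 47.3194
  Layout 3, Purchase: 127×228/501 = 57.7964
  Layout 3, Add-to-cart: 127×122/501 = 30.9261
  Layout 3, Bounce: 127×151/501 = 38.2774
  Layout 4, Purchase: 98×228/501 = 44.5988
  Layout 4, Add-to-cart: 98×122/501 = 23.8643
  Layout 4, Bounce: 98×151/501 = 29.5369
Contributions (O − E)²/E:
  (80 − 54.1557)²/54.1557 = 12.3335
  (24 − 28.9780)²/28.9780 = 0.8551
  (15 − 35.8663)²/35.8663 = 12.1396
  (70 − 71.4491)²/71.4491 = 0.0294
  (16 − 38.2315)²/38.2315 = 12.9275
  (71 − 47.3194)²/47.3194 = 11.8508
  (58 − 57.7964)²/57.7964 = 0.0007
  (34 − 30.9261)²/30.9261 = 0.3055
  (35 − 38.2774)²/38.2774 = 0.2806
  (20 − 44.5988)²/44.5988 = 13.5677
  (48 − 23.8643)²/23.8643 = 24.4102
  (30 − 29.5369)²/29.5369 = 0.0073
χ² = 12.3335 + 0.8551 + 12.1396 + 0.0294 + 12.9275 + 11.8508 + 0.0007 + 0.3055 + 0.2806 + 13.5677 + 24.4102 + 0.0073 = 88.708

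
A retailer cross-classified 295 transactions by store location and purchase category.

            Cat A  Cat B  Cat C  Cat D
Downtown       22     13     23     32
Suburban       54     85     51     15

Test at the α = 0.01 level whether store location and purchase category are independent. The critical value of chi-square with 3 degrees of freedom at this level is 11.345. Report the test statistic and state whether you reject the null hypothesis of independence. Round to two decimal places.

45.15; reject H₀

Row totals: 90, 205. Column totals: 76, 98, 74, 47. Grand total N = 295.
Expected counts (row total × column total / N):
  Downtown, Cat A: 90×76/295 = 23.1864
  Downtown, Cat B: 90×98/295 = 29.8983
  Downtown, Cat C: 90×74/295 = 22.5763
  Downtown, Cat D: 90×47/295 = 14.3390
  Suburban, Cat A: 205×76/295 = 52.8136
  Suburban, Cat B: 205×98/295 = 68.1017
  Suburban, Cat C: 205×74/295 = 51.4237
  Suburban, Cat D: 205×47/295 = 32.6610
Contributions (O − E)²/E:
  (22 − 23.1864)²/23.1864 = 0.0607
  (13 − 29.8983)²/29.8983 = 9.5508
  (23 − 22.5763)²/22.5763 = 0.0080
  (32 − 14.3390)²/14.3390 = 21.7526
  (54 − 52.8136)²/52.8136 = 0.0267
  (85 − 68.1017)²/68.1017 = 4.1930
  (51 − 51.4237)²/51.4237 = 0.0035
  (15 − 32.6610)²/32.6610 = 9.5500
χ² = 0.0607 + 9.5508 + 0.0080 + 21.7526 + 0.0267 + 4.1930 + 0.0035 + 9.5500 = 45.15
df = (2−1)(4−1) = 3. Since 45.15 > 11.345, reject the null hypothesis of independence at α = 0.01.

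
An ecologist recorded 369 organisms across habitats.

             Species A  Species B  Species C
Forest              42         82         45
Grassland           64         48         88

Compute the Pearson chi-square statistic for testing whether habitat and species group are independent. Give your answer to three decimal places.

Row totals: 169, 200. Column totals: 106, 130, 133. Grand total N = 369.
Expected counts (row total × column total / N):
  Forest, Species A: 169×106/369 = 48.5474
  Forest, Species B: 169×130/369 = 59.5393
  Forest, Species C: 169×133/369 = 60.9133
  Grassland, Species A: 200×106/369 = 57.4526
  Grassland, Species B: 200×130/369 = 70.4607
  Grassland, Species C: 200×133/369 = 72.0867
Contributions (O − E)²/E:
  (42 − 48.5474)²/48.5474 = 0.8830
  (82 − 59.5393)²/59.5393 = 8.4731
  (45 − 60.9133)²/60.9133 = 4.1573
  (64 − 57.4526)²/57.4526 = 0.7462
  (48 − 70.4607)²/70.4607 = 7.1598
  (88 − 72.0867)²/72.0867 = 3.5129
χ² = 0.8830 + 8.4731 + 4.1573 + 0.7462 + 7.1598 + 3.5129 = 24.932

24.932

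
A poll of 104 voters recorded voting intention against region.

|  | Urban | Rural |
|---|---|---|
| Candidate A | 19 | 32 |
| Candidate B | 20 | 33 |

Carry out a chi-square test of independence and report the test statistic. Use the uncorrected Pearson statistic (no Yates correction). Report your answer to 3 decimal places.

0.003

Row totals: 51, 53. Column totals: 39, 65. Grand total N = 104.
Expected counts (row total × column total / N):
  Candidate A, Urban: 51×39/104 = 19.1250
  Candidate A, Rural: 51×65/104 = 31.8750
  Candidate B, Urban: 53×39/104 = 19.8750
  Candidate B, Rural: 53×65/104 = 33.1250
Contributions (O − E)²/E:
  (19 − 19.1250)²/19.1250 = 0.0008
  (32 − 31.8750)²/31.8750 = 0.0005
  (20 − 19.8750)²/19.8750 = 0.0008
  (33 − 33.1250)²/33.1250 = 0.0005
χ² = 0.0008 + 0.0005 + 0.0008 + 0.0005 = 0.003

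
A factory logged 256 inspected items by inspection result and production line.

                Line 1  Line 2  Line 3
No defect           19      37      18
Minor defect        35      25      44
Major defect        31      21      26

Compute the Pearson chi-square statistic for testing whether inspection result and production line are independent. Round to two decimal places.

Row totals: 74, 104, 78. Column totals: 85, 83, 88. Grand total N = 256.
Expected counts (row total × column total / N):
  No defect, Line 1: 74×85/256 = 24.5703
  No defect, Line 2: 74×83/256 = 23.9922
  No defect, Line 3: 74×88/256 = 25.4375
  Minor defect, Line 1: 104×85/256 = 34.5312
  Minor defect, Line 2: 104×83/256 = 33.7188
  Minor defect, Line 3: 104×88/256 = 35.7500
  Major defect, Line 1: 78×85/256 = 25.8984
  Major defect, Line 2: 78×83/256 = 25.2891
  Major defect, Line 3: 78×88/256 = 26.8125
Contributions (O − E)²/E:
  (19 − 24.5703)²/24.5703 = 1.2628
  (37 − 23.9922)²/23.9922 = 7.0524
  (18 − 25.4375)²/25.4375 = 2.1746
  (35 − 34.5312)²/34.5312 = 0.0064
  (25 − 33.7188)²/33.7188 = 2.2545
  (44 − 35.7500)²/35.7500 = 1.9038
  (31 − 25.8984)²/25.8984 = 1.0049
  (21 − 25.2891)²/25.2891 = 0.7274
  (26 − 26.8125)²/26.8125 = 0.0246
χ² = 1.2628 + 7.0524 + 2.1746 + 0.0064 + 2.2545 + 1.9038 + 1.0049 + 0.7274 + 0.0246 = 16.41

16.41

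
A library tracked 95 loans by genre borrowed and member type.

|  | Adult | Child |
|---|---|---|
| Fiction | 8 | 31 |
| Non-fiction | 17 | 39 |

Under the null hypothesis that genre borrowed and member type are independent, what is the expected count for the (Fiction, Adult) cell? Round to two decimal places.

10.26

Row total (Fiction) = 39; column total (Adult) = 25; grand total N = 95.
Expected count = (row total × column total) / N = 39 × 25 / 95 = 10.26.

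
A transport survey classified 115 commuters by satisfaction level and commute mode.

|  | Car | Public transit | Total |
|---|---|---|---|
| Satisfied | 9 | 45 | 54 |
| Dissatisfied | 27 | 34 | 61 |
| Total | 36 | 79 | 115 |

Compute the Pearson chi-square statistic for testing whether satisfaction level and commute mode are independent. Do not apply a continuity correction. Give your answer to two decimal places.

Grand total N = 115.
Expected counts (row total × column total / N):
  Satisfied, Car: 54×36/115 = 16.904
  Satisfied, Public transit: 54×79/115 = 37.096
  Dissatisfied, Car: 61×36/115 = 19.096
  Dissatisfied, Public transit: 61×79/115 = 41.904
Contributions (O − E)²/E:
  (9 − 16.904)²/16.904 = 3.6958
  (45 − 37.096)²/37.096 = 1.6841
  (27 − 19.096)²/19.096 = 3.2715
  (34 − 41.904)²/41.904 = 1.4909
χ² = 3.6958 + 1.6841 + 3.2715 + 1.4909 = 10.14

10.14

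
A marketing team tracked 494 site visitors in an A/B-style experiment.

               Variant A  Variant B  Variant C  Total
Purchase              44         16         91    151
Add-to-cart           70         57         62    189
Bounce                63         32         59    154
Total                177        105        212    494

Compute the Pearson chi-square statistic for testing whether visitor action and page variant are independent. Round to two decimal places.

34.06

Grand total N = 494.
Expected counts (row total × column total / N):
  Purchase, Variant A: 151×177/494 = 54.103
  Purchase, Variant B: 151×105/494 = 32.095
  Purchase, Variant C: 151×212/494 = 64.802
  Add-to-cart, Variant A: 189×177/494 = 67.719
  Add-to-cart, Variant B: 189×105/494 = 40.172
  Add-to-cart, Variant C: 189×212/494 = 81.109
  Bounce, Variant A: 154×177/494 = 55.178
  Bounce, Variant B: 154×105/494 = 32.733
  Bounce, Variant C: 154×212/494 = 66.089
Contributions (O − E)²/E:
  (44 − 54.103)²/54.103 = 1.8866
  (16 − 32.095)²/32.095 = 8.0713
  (91 − 64.802)²/64.802 = 10.5913
  (70 − 67.719)²/67.719 = 0.0768
  (57 − 40.172)²/40.172 = 7.0492
  (62 − 81.109)²/81.109 = 4.5020
  (63 − 55.178)²/55.178 = 1.1088
  (32 − 32.733)²/32.733 = 0.0164
  (59 − 66.089)²/66.089 = 0.7604
χ² = 1.8866 + 8.0713 + 10.5913 + 0.0768 + 7.0492 + 4.5020 + 1.1088 + 0.0164 + 0.7604 = 34.06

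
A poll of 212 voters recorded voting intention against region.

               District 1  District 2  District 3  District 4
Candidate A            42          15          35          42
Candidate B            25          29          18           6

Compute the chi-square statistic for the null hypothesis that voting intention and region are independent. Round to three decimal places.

28.411

Row totals: 134, 78. Column totals: 67, 44, 53, 48. Grand total N = 212.
Expected counts (row total × column total / N):
  Candidate A, District 1: 134×67/212 = 42.3491
  Candidate A, District 2: 134×44/212 = 27.8113
  Candidate A, District 3: 134×53/212 = 33.5000
  Candidate A, District 4: 134×48/212 = 30.3396
  Candidate B, District 1: 78×67/212 = 24.6509
  Candidate B, District 2: 78×44/212 = 16.1887
  Candidate B, District 3: 78×53/212 = 19.5000
  Candidate B, District 4: 78×48/212 = 17.6604
Contributions (O − E)²/E:
  (42 − 42.3491)²/42.3491 = 0.0029
  (15 − 27.8113)²/27.8113 = 5.9015
  (35 − 33.5000)²/33.5000 = 0.0672
  (42 − 30.3396)²/30.3396 = 4.4814
  (25 − 24.6509)²/24.6509 = 0.0049
  (29 − 16.1887)²/16.1887 = 10.1385
  (18 − 19.5000)²/19.5000 = 0.1154
  (6 − 17.6604)²/17.6604 = 7.6989
χ² = 0.0029 + 5.9015 + 0.0672 + 4.4814 + 0.0049 + 10.1385 + 0.1154 + 7.6989 = 28.411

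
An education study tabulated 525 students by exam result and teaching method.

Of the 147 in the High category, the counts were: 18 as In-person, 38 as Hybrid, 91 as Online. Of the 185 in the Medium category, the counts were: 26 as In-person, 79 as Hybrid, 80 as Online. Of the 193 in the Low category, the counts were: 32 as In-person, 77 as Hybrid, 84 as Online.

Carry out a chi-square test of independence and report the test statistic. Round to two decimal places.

15.60

Row totals: 147, 185, 193. Column totals: 76, 194, 255. Grand total N = 525.
Expected counts (row total × column total / N):
  High, In-person: 147×76/525 = 21.280
  High, Hybrid: 147×194/525 = 54.320
  High, Online: 147×255/525 = 71.400
  Medium, In-person: 185×76/525 = 26.781
  Medium, Hybrid: 185×194/525 = 68.362
  Medium, Online: 185×255/525 = 89.857
  Low, In-person: 193×76/525 = 27.939
  Low, Hybrid: 193×194/525 = 71.318
  Low, Online: 193×255/525 = 93.743
Contributions (O − E)²/E:
  (18 − 21.280)²/21.280 = 0.5056
  (38 − 54.320)²/54.320 = 4.9032
  (91 − 71.400)²/71.400 = 5.3804
  (26 − 26.781)²/26.781 = 0.0228
  (79 − 68.362)²/68.362 = 1.6554
  (80 − 89.857)²/89.857 = 1.0813
  (32 − 27.939)²/27.939 = 0.5903
  (77 − 71.318)²/71.318 = 0.4527
  (84 − 93.743)²/93.743 = 1.0126
χ² = 0.5056 + 4.9032 + 5.3804 + 0.0228 + 1.6554 + 1.0813 + 0.5903 + 0.4527 + 1.0126 = 15.60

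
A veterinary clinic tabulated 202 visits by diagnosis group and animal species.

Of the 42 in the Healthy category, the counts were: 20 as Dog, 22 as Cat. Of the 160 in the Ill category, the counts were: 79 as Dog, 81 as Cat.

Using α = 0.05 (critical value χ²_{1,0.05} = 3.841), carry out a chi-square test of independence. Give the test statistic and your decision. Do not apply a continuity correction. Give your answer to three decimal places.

Row totals: 42, 160. Column totals: 99, 103. Grand total N = 202.
Expected counts (row total × column total / N):
  Healthy, Dog: 42×99/202 = 20.5842
  Healthy, Cat: 42×103/202 = 21.4158
  Ill, Dog: 160×99/202 = 78.4158
  Ill, Cat: 160×103/202 = 81.5842
Contributions (O − E)²/E:
  (20 − 20.5842)²/20.5842 = 0.0166
  (22 − 21.4158)²/21.4158 = 0.0159
  (79 − 78.4158)²/78.4158 = 0.0044
  (81 − 81.5842)²/81.5842 = 0.0042
χ² = 0.0166 + 0.0159 + 0.0044 + 0.0042 = 0.041
df = (2−1)(2−1) = 1. Since 0.041 < 3.841, fail to reject the null hypothesis of independence at α = 0.05.

0.041; fail to reject H₀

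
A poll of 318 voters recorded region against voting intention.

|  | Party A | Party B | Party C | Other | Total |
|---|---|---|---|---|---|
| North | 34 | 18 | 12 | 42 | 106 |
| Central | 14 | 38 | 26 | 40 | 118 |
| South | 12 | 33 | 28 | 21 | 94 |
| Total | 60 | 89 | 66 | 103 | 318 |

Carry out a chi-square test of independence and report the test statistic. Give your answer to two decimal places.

34.82

Grand total N = 318.
Expected counts (row total × column total / N):
  North, Party A: 106×60/318 = 20.0000
  North, Party B: 106×89/318 = 29.6667
  North, Party C: 106×66/318 = 22.0000
  North, Other: 106×103/318 = 34.3333
  Central, Party A: 118×60/318 = 22.2642
  Central, Party B: 118×89/318 = 33.0252
  Central, Party C: 118×66/318 = 24.4906
  Central, Other: 118×103/318 = 38.2201
  South, Party A: 94×60/318 = 17.7358
  South, Party B: 94×89/318 = 26.3082
  South, Party C: 94×66/318 = 19.5094
  South, Other: 94×103/318 = 30.4465
Contributions (O − E)²/E:
  (34 − 20.0000)²/20.0000 = 9.8000
  (18 − 29.6667)²/29.6667 = 4.5880
  (12 − 22.0000)²/22.0000 = 4.5455
  (42 − 34.3333)²/34.3333 = 1.7120
  (14 − 22.2642)²/22.2642 = 3.0676
  (38 − 33.0252)²/33.0252 = 0.7494
  (26 − 24.4906)²/24.4906 = 0.0930
  (40 − 38.2201)²/38.2201 = 0.0829
  (12 − 17.7358)²/17.7358 = 1.8550
  (33 − 26.3082)²/26.3082 = 1.7021
  (28 − 19.5094)²/19.5094 = 3.6952
  (21 − 30.4465)²/30.4465 = 2.9309
χ² = 9.8000 + 4.5880 + 4.5455 + 1.7120 + 3.0676 + 0.7494 + 0.0930 + 0.0829 + 1.8550 + 1.7021 + 3.6952 + 2.9309 = 34.82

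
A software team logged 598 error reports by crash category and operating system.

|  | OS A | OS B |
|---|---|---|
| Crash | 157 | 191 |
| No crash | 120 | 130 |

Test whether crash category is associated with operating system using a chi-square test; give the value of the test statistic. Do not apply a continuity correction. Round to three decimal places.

Row totals: 348, 250. Column totals: 277, 321. Grand total N = 598.
Expected counts (row total × column total / N):
  Crash, OS A: 348×277/598 = 161.1973
  Crash, OS B: 348×321/598 = 186.8027
  No crash, OS A: 250×277/598 = 115.8027
  No crash, OS B: 250×321/598 = 134.1973
Contributions (O − E)²/E:
  (157 − 161.1973)²/161.1973 = 0.1093
  (191 − 186.8027)²/186.8027 = 0.0943
  (120 − 115.8027)²/115.8027 = 0.1521
  (130 − 134.1973)²/134.1973 = 0.1313
χ² = 0.1093 + 0.0943 + 0.1521 + 0.1313 = 0.487

0.487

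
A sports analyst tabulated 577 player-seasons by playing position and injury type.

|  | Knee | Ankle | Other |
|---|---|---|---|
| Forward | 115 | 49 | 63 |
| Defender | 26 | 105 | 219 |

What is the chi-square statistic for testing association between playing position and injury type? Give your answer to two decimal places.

Row totals: 227, 350. Column totals: 141, 154, 282. Grand total N = 577.
Expected counts (row total × column total / N):
  Forward, Knee: 227×141/577 = 55.471
  Forward, Ankle: 227×154/577 = 60.586
  Forward, Other: 227×282/577 = 110.943
  Defender, Knee: 350×141/577 = 85.529
  Defender, Ankle: 350×154/577 = 93.414
  Defender, Other: 350×282/577 = 171.057
Contributions (O − E)²/E:
  (115 − 55.471)²/55.471 = 63.8839
  (49 − 60.586)²/60.586 = 2.2156
  (63 − 110.943)²/110.943 = 20.7181
  (26 − 85.529)²/85.529 = 41.4328
  (105 − 93.414)²/93.414 = 1.4370
  (219 − 171.057)²/171.057 = 13.4372
χ² = 63.8839 + 2.2156 + 20.7181 + 41.4328 + 1.4370 + 13.4372 = 143.12

143.12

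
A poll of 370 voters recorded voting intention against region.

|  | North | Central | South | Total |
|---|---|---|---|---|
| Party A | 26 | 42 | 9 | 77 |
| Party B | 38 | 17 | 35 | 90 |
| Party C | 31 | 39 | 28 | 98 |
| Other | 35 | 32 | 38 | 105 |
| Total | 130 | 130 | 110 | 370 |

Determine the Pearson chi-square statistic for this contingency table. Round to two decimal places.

30.53

Grand total N = 370.
Expected counts (row total × column total / N):
  Party A, North: 77×130/370 = 27.054
  Party A, Central: 77×130/370 = 27.054
  Party A, South: 77×110/370 = 22.892
  Party B, North: 90×130/370 = 31.622
  Party B, Central: 90×130/370 = 31.622
  Party B, South: 90×110/370 = 26.757
  Party C, North: 98×130/370 = 34.432
  Party C, Central: 98×130/370 = 34.432
  Party C, South: 98×110/370 = 29.135
  Other, North: 105×130/370 = 36.892
  Other, Central: 105×130/370 = 36.892
  Other, South: 105×110/370 = 31.216
Contributions (O − E)²/E:
  (26 − 27.054)²/27.054 = 0.0411
  (42 − 27.054)²/27.054 = 8.2569
  (9 − 22.892)²/22.892 = 8.4304
  (38 − 31.622)²/31.622 = 1.2864
  (17 − 31.622)²/31.622 = 6.7612
  (35 − 26.757)²/26.757 = 2.5394
  (31 − 34.432)²/34.432 = 0.3421
  (39 − 34.432)²/34.432 = 0.6060
  (28 − 29.135)²/29.135 = 0.0442
  (35 − 36.892)²/36.892 = 0.0970
  (32 − 36.892)²/36.892 = 0.6487
  (38 − 31.216)²/31.216 = 1.4743
χ² = 0.0411 + 8.2569 + 8.4304 + 1.2864 + 6.7612 + 2.5394 + 0.3421 + 0.6060 + 0.0442 + 0.0970 + 0.6487 + 1.4743 = 30.53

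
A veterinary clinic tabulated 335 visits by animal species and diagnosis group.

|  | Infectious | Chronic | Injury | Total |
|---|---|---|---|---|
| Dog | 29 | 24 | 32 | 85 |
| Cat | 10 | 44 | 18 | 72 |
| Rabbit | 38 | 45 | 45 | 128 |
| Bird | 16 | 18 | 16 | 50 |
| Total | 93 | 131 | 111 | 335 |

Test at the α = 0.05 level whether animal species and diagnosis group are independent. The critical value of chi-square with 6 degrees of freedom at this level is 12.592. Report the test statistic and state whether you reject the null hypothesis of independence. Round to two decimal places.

Grand total N = 335.
Expected counts (row total × column total / N):
  Dog, Infectious: 85×93/335 = 23.597
  Dog, Chronic: 85×131/335 = 33.239
  Dog, Injury: 85×111/335 = 28.164
  Cat, Infectious: 72×93/335 = 19.988
  Cat, Chronic: 72×131/335 = 28.155
  Cat, Injury: 72×111/335 = 23.857
  Rabbit, Infectious: 128×93/335 = 35.534
  Rabbit, Chronic: 128×131/335 = 50.054
  Rabbit, Injury: 128×111/335 = 42.412
  Bird, Infectious: 50×93/335 = 13.881
  Bird, Chronic: 50×131/335 = 19.552
  Bird, Injury: 50×111/335 = 16.567
Contributions (O − E)²/E:
  (29 − 23.597)²/23.597 = 1.2371
  (24 − 33.239)²/33.239 = 2.5680
  (32 − 28.164)²/28.164 = 0.5225
  (10 − 19.988)²/19.988 = 4.9910
  (44 − 28.155)²/28.155 = 8.9172
  (18 − 23.857)²/23.857 = 1.4379
  (38 − 35.534)²/35.534 = 0.1711
  (45 − 50.054)²/50.054 = 0.5103
  (45 − 42.412)²/42.412 = 0.1579
  (16 − 13.881)²/13.881 = 0.3235
  (18 − 19.552)²/19.552 = 0.1232
  (16 − 16.567)²/16.567 = 0.0194
χ² = 1.2371 + 2.5680 + 0.5225 + 4.9910 + 8.9172 + 1.4379 + 0.1711 + 0.5103 + 0.1579 + 0.3235 + 0.1232 + 0.0194 = 20.98
df = (4−1)(3−1) = 6. Since 20.98 > 12.592, reject the null hypothesis of independence at α = 0.05.

20.98; reject H₀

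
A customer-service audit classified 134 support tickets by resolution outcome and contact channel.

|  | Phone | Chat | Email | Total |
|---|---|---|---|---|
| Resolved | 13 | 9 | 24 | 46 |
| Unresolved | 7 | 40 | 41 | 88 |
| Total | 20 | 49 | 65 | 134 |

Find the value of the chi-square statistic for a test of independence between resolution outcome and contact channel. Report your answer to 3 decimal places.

14.077

Grand total N = 134.
Expected counts (row total × column total / N):
  Resolved, Phone: 46×20/134 = 6.8657
  Resolved, Chat: 46×49/134 = 16.8209
  Resolved, Email: 46×65/134 = 22.3134
  Unresolved, Phone: 88×20/134 = 13.1343
  Unresolved, Chat: 88×49/134 = 32.1791
  Unresolved, Email: 88×65/134 = 42.6866
Contributions (O − E)²/E:
  (13 − 6.8657)²/6.8657 = 5.4808
  (9 − 16.8209)²/16.8209 = 3.6363
  (24 − 22.3134)²/22.3134 = 0.1275
  (7 − 13.1343)²/13.1343 = 2.8650
  (40 − 32.1791)²/32.1791 = 1.9008
  (41 − 42.6866)²/42.6866 = 0.0666
χ² = 5.4808 + 3.6363 + 0.1275 + 2.8650 + 1.9008 + 0.0666 = 14.077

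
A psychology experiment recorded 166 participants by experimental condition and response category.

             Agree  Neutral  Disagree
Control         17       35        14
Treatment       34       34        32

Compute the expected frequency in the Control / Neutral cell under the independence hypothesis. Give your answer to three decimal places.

Row total (Control) = 66; column total (Neutral) = 69; grand total N = 166.
Expected count = (row total × column total) / N = 66 × 69 / 166 = 27.434.

27.434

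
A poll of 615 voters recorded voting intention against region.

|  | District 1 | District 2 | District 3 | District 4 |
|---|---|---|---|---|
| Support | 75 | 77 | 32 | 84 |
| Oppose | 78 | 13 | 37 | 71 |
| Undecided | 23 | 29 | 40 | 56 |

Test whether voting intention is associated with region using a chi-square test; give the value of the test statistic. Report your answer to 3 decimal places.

59.456

Row totals: 268, 199, 148. Column totals: 176, 119, 109, 211. Grand total N = 615.
Expected counts (row total × column total / N):
  Support, District 1: 268×176/615 = 76.69593
  Support, District 2: 268×119/615 = 51.85691
  Support, District 3: 268×109/615 = 47.49919
  Support, District 4: 268×211/615 = 91.94797
  Oppose, District 1: 199×176/615 = 56.94959
  Oppose, District 2: 199×119/615 = 38.50569
  Oppose, District 3: 199×109/615 = 35.26992
  Oppose, District 4: 199×211/615 = 68.27480
  Undecided, District 1: 148×176/615 = 42.35447
  Undecided, District 2: 148×119/615 = 28.63740
  Undecided, District 3: 148×109/615 = 26.23089
  Undecided, District 4: 148×211/615 = 50.77724
Contributions (O − E)²/E:
  (75 − 76.69593)²/76.69593 = 0.0375
  (77 − 51.85691)²/51.85691 = 12.1908
  (32 − 47.49919)²/47.49919 = 5.0575
  (84 − 91.94797)²/91.94797 = 0.6870
  (78 − 56.94959)²/56.94959 = 7.7809
  (13 − 38.50569)²/38.50569 = 16.8947
  (37 − 35.26992)²/35.26992 = 0.0849
  (71 − 68.27480)²/68.27480 = 0.1088
  (23 − 42.35447)²/42.35447 = 8.8443
  (29 − 28.63740)²/28.63740 = 0.0046
  (40 − 26.23089)²/26.23089 = 7.2277
  (56 − 50.77724)²/50.77724 = 0.5372
χ² = 0.0375 + 12.1908 + 5.0575 + 0.6870 + 7.7809 + 16.8947 + 0.0849 + 0.1088 + 8.8443 + 0.0046 + 7.2277 + 0.5372 = 59.456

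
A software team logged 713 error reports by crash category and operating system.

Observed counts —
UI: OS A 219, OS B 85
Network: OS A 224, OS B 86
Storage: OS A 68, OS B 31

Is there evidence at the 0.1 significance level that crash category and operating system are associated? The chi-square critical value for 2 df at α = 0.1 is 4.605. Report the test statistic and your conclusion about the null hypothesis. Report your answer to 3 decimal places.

0.507; fail to reject H₀

Row totals: 304, 310, 99. Column totals: 511, 202. Grand total N = 713.
Expected counts (row total × column total / N):
  UI, OS A: 304×511/713 = 217.8738
  UI, OS B: 304×202/713 = 86.1262
  Network, OS A: 310×511/713 = 222.1739
  Network, OS B: 310×202/713 = 87.8261
  Storage, OS A: 99×511/713 = 70.9523
  Storage, OS B: 99×202/713 = 28.0477
Contributions (O − E)²/E:
  (219 − 217.8738)²/217.8738 = 0.0058
  (85 − 86.1262)²/86.1262 = 0.0147
  (224 − 222.1739)²/222.1739 = 0.0150
  (86 − 87.8261)²/87.8261 = 0.0380
  (68 − 70.9523)²/70.9523 = 0.1228
  (31 − 28.0477)²/28.0477 = 0.3108
χ² = 0.0058 + 0.0147 + 0.0150 + 0.0380 + 0.1228 + 0.3108 = 0.507
df = (3−1)(2−1) = 2. Since 0.507 < 4.605, fail to reject the null hypothesis of independence at α = 0.1.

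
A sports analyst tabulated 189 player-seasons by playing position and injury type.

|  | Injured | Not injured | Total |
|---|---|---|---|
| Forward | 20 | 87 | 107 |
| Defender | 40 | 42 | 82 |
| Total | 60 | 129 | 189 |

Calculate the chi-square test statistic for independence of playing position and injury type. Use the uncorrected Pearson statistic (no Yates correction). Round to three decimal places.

Grand total N = 189.
Expected counts (row total × column total / N):
  Forward, Injured: 107×60/189 = 33.9683
  Forward, Not injured: 107×129/189 = 73.0317
  Defender, Injured: 82×60/189 = 26.0317
  Defender, Not injured: 82×129/189 = 55.9683
Contributions (O − E)²/E:
  (20 − 33.9683)²/33.9683 = 5.7440
  (87 − 73.0317)²/73.0317 = 2.6716
  (40 − 26.0317)²/26.0317 = 7.4952
  (42 − 55.9683)²/55.9683 = 3.4861
χ² = 5.7440 + 2.6716 + 7.4952 + 3.4861 = 19.397

19.397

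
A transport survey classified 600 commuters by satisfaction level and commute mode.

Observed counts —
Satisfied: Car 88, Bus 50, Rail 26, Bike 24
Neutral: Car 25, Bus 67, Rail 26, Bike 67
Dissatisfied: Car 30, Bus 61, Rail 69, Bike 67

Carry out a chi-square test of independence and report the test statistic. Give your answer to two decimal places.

Row totals: 188, 185, 227. Column totals: 143, 178, 121, 158. Grand total N = 600.
Expected counts (row total × column total / N):
  Satisfied, Car: 188×143/600 = 44.807
  Satisfied, Bus: 188×178/600 = 55.773
  Satisfied, Rail: 188×121/600 = 37.913
  Satisfied, Bike: 188×158/600 = 49.507
  Neutral, Car: 185×143/600 = 44.092
  Neutral, Bus: 185×178/600 = 54.883
  Neutral, Rail: 185×121/600 = 37.308
  Neutral, Bike: 185×158/600 = 48.717
  Dissatisfied, Car: 227×143/600 = 54.102
  Dissatisfied, Bus: 227×178/600 = 67.343
  Dissatisfied, Rail: 227×121/600 = 45.778
  Dissatisfied, Bike: 227×158/600 = 59.777
Contributions (O − E)²/E:
  (88 − 44.807)²/44.807 = 41.6371
  (50 − 55.773)²/55.773 = 0.5976
  (26 − 37.913)²/37.913 = 3.7433
  (24 − 49.507)²/49.507 = 13.1417
  (25 − 44.092)²/44.092 = 8.2669
  (67 − 54.883)²/54.883 = 2.6752
  (26 − 37.308)²/37.308 = 3.4274
  (67 − 48.717)²/48.717 = 6.8614
  (30 − 54.102)²/54.102 = 10.7372
  (61 − 67.343)²/67.343 = 0.5974
  (69 − 45.778)²/45.778 = 11.7799
  (67 − 59.777)²/59.777 = 0.8728
χ² = 41.6371 + 0.5976 + 3.7433 + 13.1417 + 8.2669 + 2.6752 + 3.4274 + 6.8614 + 10.7372 + 0.5974 + 11.7799 + 0.8728 = 104.34

104.34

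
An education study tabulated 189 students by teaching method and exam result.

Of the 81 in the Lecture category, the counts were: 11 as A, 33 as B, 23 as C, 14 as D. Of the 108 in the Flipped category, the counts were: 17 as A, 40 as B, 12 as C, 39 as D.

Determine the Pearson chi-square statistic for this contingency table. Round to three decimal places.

Row totals: 81, 108. Column totals: 28, 73, 35, 53. Grand total N = 189.
Expected counts (row total × column total / N):
  Lecture, A: 81×28/189 = 12.0000
  Lecture, B: 81×73/189 = 31.2857
  Lecture, C: 81×35/189 = 15.0000
  Lecture, D: 81×53/189 = 22.7143
  Flipped, A: 108×28/189 = 16.0000
  Flipped, B: 108×73/189 = 41.7143
  Flipped, C: 108×35/189 = 20.0000
  Flipped, D: 108×53/189 = 30.2857
Contributions (O − E)²/E:
  (11 − 12.0000)²/12.0000 = 0.0833
  (33 − 31.2857)²/31.2857 = 0.0939
  (23 − 15.0000)²/15.0000 = 4.2667
  (14 − 22.7143)²/22.7143 = 3.3432
  (17 − 16.0000)²/16.0000 = 0.0625
  (40 − 41.7143)²/41.7143 = 0.0705
  (12 − 20.0000)²/20.0000 = 3.2000
  (39 − 30.2857)²/30.2857 = 2.5074
χ² = 0.0833 + 0.0939 + 4.2667 + 3.3432 + 0.0625 + 0.0705 + 3.2000 + 2.5074 = 13.628

13.628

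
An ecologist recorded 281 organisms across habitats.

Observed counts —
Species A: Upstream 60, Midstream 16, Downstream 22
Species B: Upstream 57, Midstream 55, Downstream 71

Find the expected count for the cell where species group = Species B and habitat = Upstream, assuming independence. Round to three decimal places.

76.196

Row total (Species B) = 183; column total (Upstream) = 117; grand total N = 281.
Expected count = (row total × column total) / N = 183 × 117 / 281 = 76.196.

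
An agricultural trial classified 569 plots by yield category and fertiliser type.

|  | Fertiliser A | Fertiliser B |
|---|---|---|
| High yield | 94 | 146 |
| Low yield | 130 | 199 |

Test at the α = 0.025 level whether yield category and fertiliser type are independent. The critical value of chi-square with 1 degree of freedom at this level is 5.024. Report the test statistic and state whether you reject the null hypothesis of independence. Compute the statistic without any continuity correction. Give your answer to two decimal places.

Row totals: 240, 329. Column totals: 224, 345. Grand total N = 569.
Expected counts (row total × column total / N):
  High yield, Fertiliser A: 240×224/569 = 94.482
  High yield, Fertiliser B: 240×345/569 = 145.518
  Low yield, Fertiliser A: 329×224/569 = 129.518
  Low yield, Fertiliser B: 329×345/569 = 199.482
Contributions (O − E)²/E:
  (94 − 94.482)²/94.482 = 0.0025
  (146 − 145.518)²/145.518 = 0.0016
  (130 − 129.518)²/129.518 = 0.0018
  (199 − 199.482)²/199.482 = 0.0012
χ² = 0.0025 + 0.0016 + 0.0018 + 0.0012 = 0.01
df = (2−1)(2−1) = 1. Since 0.01 < 5.024, fail to reject the null hypothesis of independence at α = 0.025.

0.01; fail to reject H₀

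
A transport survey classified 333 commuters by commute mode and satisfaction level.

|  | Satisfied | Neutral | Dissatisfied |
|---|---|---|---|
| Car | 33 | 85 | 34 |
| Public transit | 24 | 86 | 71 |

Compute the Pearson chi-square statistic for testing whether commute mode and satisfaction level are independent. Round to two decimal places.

Row totals: 152, 181. Column totals: 57, 171, 105. Grand total N = 333.
Expected counts (row total × column total / N):
  Car, Satisfied: 152×57/333 = 26.018
  Car, Neutral: 152×171/333 = 78.054
  Car, Dissatisfied: 152×105/333 = 47.928
  Public transit, Satisfied: 181×57/333 = 30.982
  Public transit, Neutral: 181×171/333 = 92.946
  Public transit, Dissatisfied: 181×105/333 = 57.072
Contributions (O − E)²/E:
  (33 − 26.018)²/26.018 = 1.8736
  (85 − 78.054)²/78.054 = 0.6181
  (34 − 47.928)²/47.928 = 4.0475
  (24 − 30.982)²/30.982 = 1.5734
  (86 − 92.946)²/92.946 = 0.5191
  (71 − 57.072)²/57.072 = 3.3990
χ² = 1.8736 + 0.6181 + 4.0475 + 1.5734 + 0.5191 + 3.3990 = 12.03

12.03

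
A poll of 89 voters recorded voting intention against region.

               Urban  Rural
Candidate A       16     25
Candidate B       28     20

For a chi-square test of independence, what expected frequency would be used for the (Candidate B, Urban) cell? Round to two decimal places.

Row total (Candidate B) = 48; column total (Urban) = 44; grand total N = 89.
Expected count = (row total × column total) / N = 48 × 44 / 89 = 23.73.

23.73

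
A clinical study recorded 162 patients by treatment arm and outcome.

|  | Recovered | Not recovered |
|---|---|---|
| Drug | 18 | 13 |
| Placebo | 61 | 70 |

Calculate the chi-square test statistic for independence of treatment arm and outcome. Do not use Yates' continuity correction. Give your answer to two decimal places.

Row totals: 31, 131. Column totals: 79, 83. Grand total N = 162.
Expected counts (row total × column total / N):
  Drug, Recovered: 31×79/162 = 15.117
  Drug, Not recovered: 31×83/162 = 15.883
  Placebo, Recovered: 131×79/162 = 63.883
  Placebo, Not recovered: 131×83/162 = 67.117
Contributions (O − E)²/E:
  (18 − 15.117)²/15.117 = 0.5498
  (13 − 15.883)²/15.883 = 0.5233
  (61 − 63.883)²/63.883 = 0.1301
  (70 − 67.117)²/67.117 = 0.1238
χ² = 0.5498 + 0.5233 + 0.1301 + 0.1238 = 1.33

1.33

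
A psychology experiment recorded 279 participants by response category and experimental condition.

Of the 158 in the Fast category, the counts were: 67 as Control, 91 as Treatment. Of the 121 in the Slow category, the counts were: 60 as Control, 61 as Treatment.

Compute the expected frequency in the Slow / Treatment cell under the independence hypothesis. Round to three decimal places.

65.921

Row total (Slow) = 121; column total (Treatment) = 152; grand total N = 279.
Expected count = (row total × column total) / N = 121 × 152 / 279 = 65.921.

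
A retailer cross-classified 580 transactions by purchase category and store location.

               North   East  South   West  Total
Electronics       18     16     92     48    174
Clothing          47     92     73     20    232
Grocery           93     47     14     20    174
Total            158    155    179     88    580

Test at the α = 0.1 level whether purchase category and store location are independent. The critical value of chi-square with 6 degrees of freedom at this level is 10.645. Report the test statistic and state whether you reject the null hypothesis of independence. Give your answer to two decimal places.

183.26; reject H₀

Grand total N = 580.
Expected counts (row total × column total / N):
  Electronics, North: 174×158/580 = 47.400
  Electronics, East: 174×155/580 = 46.500
  Electronics, South: 174×179/580 = 53.700
  Electronics, West: 174×88/580 = 26.400
  Clothing, North: 232×158/580 = 63.200
  Clothing, East: 232×155/580 = 62.000
  Clothing, South: 232×179/580 = 71.600
  Clothing, West: 232×88/580 = 35.200
  Grocery, North: 174×158/580 = 47.400
  Grocery, East: 174×155/580 = 46.500
  Grocery, South: 174×179/580 = 53.700
  Grocery, West: 174×88/580 = 26.400
Contributions (O − E)²/E:
  (18 − 47.400)²/47.400 = 18.2354
  (16 − 46.500)²/46.500 = 20.0054
  (92 − 53.700)²/53.700 = 27.3164
  (48 − 26.400)²/26.400 = 17.6727
  (47 − 63.200)²/63.200 = 4.1525
  (92 − 62.000)²/62.000 = 14.5161
  (73 − 71.600)²/71.600 = 0.0274
  (20 − 35.200)²/35.200 = 6.5636
  (93 − 47.400)²/47.400 = 43.8684
  (47 − 46.500)²/46.500 = 0.0054
  (14 − 53.700)²/53.700 = 29.3499
  (20 − 26.400)²/26.400 = 1.5515
χ² = 18.2354 + 20.0054 + 27.3164 + 17.6727 + 4.1525 + 14.5161 + 0.0274 + 6.5636 + 43.8684 + 0.0054 + 29.3499 + 1.5515 = 183.26
df = (3−1)(4−1) = 6. Since 183.26 > 10.645, reject the null hypothesis of independence at α = 0.1.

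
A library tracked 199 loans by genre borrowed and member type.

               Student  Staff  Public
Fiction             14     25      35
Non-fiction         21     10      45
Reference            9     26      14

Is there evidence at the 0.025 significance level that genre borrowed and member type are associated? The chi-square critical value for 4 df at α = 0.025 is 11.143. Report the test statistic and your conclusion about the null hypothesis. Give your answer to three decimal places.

Row totals: 74, 76, 49. Column totals: 44, 61, 94. Grand total N = 199.
Expected counts (row total × column total / N):
  Fiction, Student: 74×44/199 = 16.3618
  Fiction, Staff: 74×61/199 = 22.6834
  Fiction, Public: 74×94/199 = 34.9548
  Non-fiction, Student: 76×44/199 = 16.8040
  Non-fiction, Staff: 76×61/199 = 23.2965
  Non-fiction, Public: 76×94/199 = 35.8995
  Reference, Student: 49×44/199 = 10.8342
  Reference, Staff: 49×61/199 = 15.0201
  Reference, Public: 49×94/199 = 23.1457
Contributions (O − E)²/E:
  (14 − 16.3618)²/16.3618 = 0.3409
  (25 − 22.6834)²/22.6834 = 0.2366
  (35 − 34.9548)²/34.9548 = 0.0001
  (21 − 16.8040)²/16.8040 = 1.0478
  (10 − 23.2965)²/23.2965 = 7.5890
  (45 − 35.8995)²/35.8995 = 2.3070
  (9 − 10.8342)²/10.8342 = 0.3105
  (26 − 15.0201)²/15.0201 = 8.0265
  (14 − 23.1457)²/23.1457 = 3.6138
χ² = 0.3409 + 0.2366 + 0.0001 + 1.0478 + 7.5890 + 2.3070 + 0.3105 + 8.0265 + 3.6138 = 23.472
df = (3−1)(3−1) = 4. Since 23.472 > 11.143, reject the null hypothesis of independence at α = 0.025.

23.472; reject H₀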